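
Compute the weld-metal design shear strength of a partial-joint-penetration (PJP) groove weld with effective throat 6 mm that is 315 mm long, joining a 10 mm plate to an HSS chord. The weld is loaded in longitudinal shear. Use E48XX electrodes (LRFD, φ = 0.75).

E48XX → F_EXX = 480 MPa.
Effective throat (given) t_e = 6 mm.
A_we = 6 × 315 = 1890 mm².
F_nw = 0.6 F_EXX = 288 MPa.
φR_n = 0.75 × 288 × 1890 × 10⁻³ = 408.2 kN.

φR_n ≈ 408 kN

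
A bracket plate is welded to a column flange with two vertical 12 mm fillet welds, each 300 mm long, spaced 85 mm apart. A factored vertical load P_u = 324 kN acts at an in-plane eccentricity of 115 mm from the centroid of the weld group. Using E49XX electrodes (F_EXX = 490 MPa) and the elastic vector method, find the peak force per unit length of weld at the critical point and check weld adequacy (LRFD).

Total weld length L_w = 600 mm. Treat welds as unit-width lines.
Polar moment about centroid: J = 2[d³/12 + d(b/2)²] = 2[300³/12 + 300×42.5²] = 5584000 mm³.
Direct shear f_v = P/L_w = 324×10³ / 600 = 540 N/mm (vertical).
Torsion M = P·e = 324×10³ × 115 = 37260000 N·mm.
Critical point at (x, y) = (42.5, 150) from centroid. f_tx = M·y/J = 1001 N/mm; f_ty = M·x/J = 283.6 N/mm.
Resultant f_max = √[f_tx² + (f_v + f_ty)²] = √[1001² + (540 + 283.6)²] = 1296 N/mm.
Capacity per unit length: φr_n = 0.75 × 0.6 × 490 × (0.707 × 12) = 1871 N/mm.
1296 ≤ 1871 → adequate.

f_max ≈ 1300 N/mm; adequate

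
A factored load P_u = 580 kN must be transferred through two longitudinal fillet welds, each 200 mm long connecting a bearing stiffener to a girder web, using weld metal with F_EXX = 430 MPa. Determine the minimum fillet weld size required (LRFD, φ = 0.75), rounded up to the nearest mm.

Total weld length L = 400 mm.
Required throat t_e = P_u / (φ × 0.6 F_EXX × L) = 580 / (0.75 × 0.6 × 430 × 400 × 10⁻³) = 7.494 mm.
Required leg w = t_e / 0.707 = 10.6 mm → use 11 mm.

w = 11 mm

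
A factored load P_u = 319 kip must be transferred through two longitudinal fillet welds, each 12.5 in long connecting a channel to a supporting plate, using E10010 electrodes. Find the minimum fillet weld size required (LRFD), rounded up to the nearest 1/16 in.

w = 7/16 in

E100XX → F_EXX = 100 ksi.
Total weld length L = 25 in.
Required throat t_e = P_u / (φ × 0.6 F_EXX × L) = 319 / (0.75 × 0.6 × 100 × 25) = 0.2836 in.
Required leg w = t_e / 0.707 = 0.4011 in → use 7/16 in.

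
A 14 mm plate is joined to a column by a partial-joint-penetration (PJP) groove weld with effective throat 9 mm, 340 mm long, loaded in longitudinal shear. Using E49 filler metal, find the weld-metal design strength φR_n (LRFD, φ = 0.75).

φR_n ≈ 675 kN

E49XX → F_EXX = 490 MPa.
Effective throat (given) t_e = 9 mm.
A_we = 9 × 340 = 3060 mm².
F_nw = 0.6 F_EXX = 294 MPa.
φR_n = 0.75 × 294 × 3060 × 10⁻³ = 674.7 kN.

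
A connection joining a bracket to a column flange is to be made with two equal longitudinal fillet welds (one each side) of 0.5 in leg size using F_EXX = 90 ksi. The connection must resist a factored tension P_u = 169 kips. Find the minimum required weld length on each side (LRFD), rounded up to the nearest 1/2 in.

Throat t_e = 0.707 × 0.5 = 0.3535 in.
φr_n = 0.75 × 0.6 × 90 × 0.3535 = 14.32 kips/in.
L_req = P_u / φr_n = 169 / 14.32 = 11.8 in total.
Per side: 11.8 / 2 = 5.902 in.
Round up → use L = 6 in on each side.

L = 6 in on each side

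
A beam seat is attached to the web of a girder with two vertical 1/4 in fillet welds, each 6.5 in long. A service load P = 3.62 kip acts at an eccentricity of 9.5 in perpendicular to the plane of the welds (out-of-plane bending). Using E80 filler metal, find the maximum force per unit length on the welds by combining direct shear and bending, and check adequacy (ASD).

E80XX → F_EXX = 80 ksi.
L_w = 2 × 6.5 = 13 in; section modulus (unit throat) S = 2 × L²/6 = 14.08 in².
Direct shear f_v = P/L_w = 3.62/13 = 0.2785 kip/in.
Moment M = P × e = 3.62 × 9.5 = 34.39 kip·in; bending f_b = M/S = 2.442 kip/in.
f_max = √(f_v² + f_b²) = √(0.2785² + 2.442²) = 2.458 kip/in.
r_n/Ω = (1/2.0) × 0.6 × 80 × (0.707 × 0.25) = 4.242 kip/in → adequate.

f_max ≈ 2.46 kip/in; adequate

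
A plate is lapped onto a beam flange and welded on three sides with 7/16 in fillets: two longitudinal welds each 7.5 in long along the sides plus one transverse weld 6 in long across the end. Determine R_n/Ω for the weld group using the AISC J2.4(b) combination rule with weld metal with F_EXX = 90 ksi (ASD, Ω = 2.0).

t_e = 0.707 × 0.4375 = 0.3093 in.
R_nwl = 0.6 × 90 × 0.3093 × 15 = 250.5 kips (longitudinal, 2 welds).
R_nwt = 0.6 × 90 × 0.3093 × 6 = 100.2 kips (transverse, base value).
(i) R_nwl + R_nwt = 350.8 kips; (ii) 0.85 R_nwl + 1.5 R_nwt = 363.3 kips.
R_n = max = 363.3 kips [governs: (ii)]; R_n/Ω = 181.6 kips.

R_n/Ω ≈ 182 kips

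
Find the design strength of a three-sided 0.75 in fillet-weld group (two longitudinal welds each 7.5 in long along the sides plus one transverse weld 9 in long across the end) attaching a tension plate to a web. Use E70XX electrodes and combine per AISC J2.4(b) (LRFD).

E70XX → F_EXX = 70 ksi.
t_e = 0.707 × 0.75 = 0.5302 in.
R_nwl = 0.6 × 70 × 0.5302 × 15 = 334.1 kip (longitudinal, 2 welds).
R_nwt = 0.6 × 70 × 0.5302 × 9 = 200.4 kip (transverse, base value).
(i) R_nwl + R_nwt = 534.5 kip; (ii) 0.85 R_nwl + 1.5 R_nwt = 584.6 kip.
R_n = max = 584.6 kip [governs: (ii)]; φR_n = 438.5 kip.

φR_n ≈ 438 kip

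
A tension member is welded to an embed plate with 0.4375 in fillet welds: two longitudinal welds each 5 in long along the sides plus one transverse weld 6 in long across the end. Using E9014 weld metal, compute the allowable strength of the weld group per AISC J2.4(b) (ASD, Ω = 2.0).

E90XX → F_EXX = 90 ksi.
t_e = 0.707 × 0.4375 = 0.3093 in.
R_nwl = 0.6 × 90 × 0.3093 × 10 = 167 kips (longitudinal, 2 welds).
R_nwt = 0.6 × 90 × 0.3093 × 6 = 100.2 kips (transverse, base value).
(i) R_nwl + R_nwt = 267.2 kips; (ii) 0.85 R_nwl + 1.5 R_nwt = 292.3 kips.
R_n = max = 292.3 kips [governs: (ii)]; R_n/Ω = 146.2 kips.

R_n/Ω ≈ 146 kips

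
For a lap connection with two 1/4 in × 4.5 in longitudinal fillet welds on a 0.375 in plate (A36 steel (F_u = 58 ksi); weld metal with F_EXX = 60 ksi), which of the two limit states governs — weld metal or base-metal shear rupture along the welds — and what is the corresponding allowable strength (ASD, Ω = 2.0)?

R_n/Ω ≈ 28.6 kips (weld metal governs)

t_e = 0.707 × 0.25 = 0.1767 in; L = 9 in.
Weld metal: R_n/Ω = (1/2.0) × 0.6 × 60 × 0.1767 × 9 = 28.63 kips.
Base metal (shear rupture): R_n/Ω = (1/2.0) × 0.6 × 58 × 0.375 × 9 = 58.72 kips.
Governing: weld metal.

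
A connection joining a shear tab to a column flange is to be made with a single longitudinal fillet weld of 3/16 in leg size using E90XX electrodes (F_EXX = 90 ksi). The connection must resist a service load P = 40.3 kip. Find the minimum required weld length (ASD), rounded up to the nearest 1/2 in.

Throat t_e = 0.707 × 0.1875 = 0.1326 in.
r_n/Ω = (0.6 × 90 × 0.1326) / 2.0 = 3.579 kip/in.
L_req = P / (r_n/Ω) = 40.3 / 3.579 = 11.26 in total.
Round up → use L = 11.5 in.

L = 11.5 in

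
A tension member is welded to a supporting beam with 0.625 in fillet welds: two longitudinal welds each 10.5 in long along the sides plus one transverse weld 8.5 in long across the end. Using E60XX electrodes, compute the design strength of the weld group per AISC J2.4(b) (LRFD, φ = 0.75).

φR_n ≈ 365 kips

E60XX → F_EXX = 60 ksi.
t_e = 0.707 × 0.625 = 0.4419 in.
R_nwl = 0.6 × 60 × 0.4419 × 21 = 334.1 kips (longitudinal, 2 welds).
R_nwt = 0.6 × 60 × 0.4419 × 8.5 = 135.2 kips (transverse, base value).
(i) R_nwl + R_nwt = 469.3 kips; (ii) 0.85 R_nwl + 1.5 R_nwt = 486.8 kips.
R_n = max = 486.8 kips [governs: (ii)]; φR_n = 365.1 kips.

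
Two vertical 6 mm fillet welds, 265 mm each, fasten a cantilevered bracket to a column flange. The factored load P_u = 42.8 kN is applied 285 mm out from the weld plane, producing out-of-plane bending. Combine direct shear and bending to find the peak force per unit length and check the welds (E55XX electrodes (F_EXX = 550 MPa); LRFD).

f_max ≈ 527 N/mm; adequate

L_w = 2 × 265 = 530 mm; section modulus (unit throat) S = 2 × L²/6 = 23410 mm².
Direct shear f_v = P/L_w = 42.8×10³/530 = 80.75 N/mm.
Moment M = P × e = 42.8×10³ × 285 = 12198000 N·mm; bending f_b = M/S = 521.1 N/mm.
f_max = √(f_v² + f_b²) = √(80.75² + 521.1²) = 527.3 N/mm.
φr_n = 0.75 × 0.6 × 550 × (0.707 × 6) = 1050 N/mm → adequate.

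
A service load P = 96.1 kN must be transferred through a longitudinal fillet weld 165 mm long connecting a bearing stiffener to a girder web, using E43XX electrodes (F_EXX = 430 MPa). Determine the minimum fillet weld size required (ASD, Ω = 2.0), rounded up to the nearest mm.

w = 7 mm

Total weld length L = 165 mm.
Required throat t_e = P × Ω / (0.6 F_EXX × L) = 96.1 × 2.0 / (0.6 × 430 × 165 × 10⁻³) = 4.515 mm.
Required leg w = t_e / 0.707 = 6.386 mm → use 7 mm.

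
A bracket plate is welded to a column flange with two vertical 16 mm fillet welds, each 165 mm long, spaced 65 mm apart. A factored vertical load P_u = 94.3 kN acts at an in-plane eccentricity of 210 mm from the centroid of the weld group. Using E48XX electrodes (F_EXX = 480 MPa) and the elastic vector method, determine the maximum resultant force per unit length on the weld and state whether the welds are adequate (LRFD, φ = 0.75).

f_max ≈ 1730 N/mm; adequate

Total weld length L_w = 330 mm. Treat welds as unit-width lines.
Polar moment about centroid: J = 2[d³/12 + d(b/2)²] = 2[165³/12 + 165×32.5²] = 1097000 mm³.
Direct shear f_v = P/L_w = 94.3×10³ / 330 = 285.8 N/mm (vertical).
Torsion M = P·e = 94.3×10³ × 210 = 19803000 N·mm.
Critical point at (x, y) = (32.5, 82.5) from centroid. f_tx = M·y/J = 1489 N/mm; f_ty = M·x/J = 586.6 N/mm.
Resultant f_max = √[f_tx² + (f_v + f_ty)²] = √[1489² + (285.8 + 586.6)²] = 1726 N/mm.
Capacity per unit length: φr_n = 0.75 × 0.6 × 480 × (0.707 × 16) = 2443 N/mm.
1726 ≤ 2443 → adequate.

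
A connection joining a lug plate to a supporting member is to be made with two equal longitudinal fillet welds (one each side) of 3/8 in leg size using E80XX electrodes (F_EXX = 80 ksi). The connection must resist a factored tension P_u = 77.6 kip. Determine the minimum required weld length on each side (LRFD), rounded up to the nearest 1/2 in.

L = 4.5 in on each side

Throat t_e = 0.707 × 0.375 = 0.2651 in.
φr_n = 0.75 × 0.6 × 80 × 0.2651 = 9.544 kip/in.
L_req = P_u / φr_n = 77.6 / 9.544 = 8.13 in total.
Per side: 8.13 / 2 = 4.065 in.
Round up → use L = 4.5 in on each side.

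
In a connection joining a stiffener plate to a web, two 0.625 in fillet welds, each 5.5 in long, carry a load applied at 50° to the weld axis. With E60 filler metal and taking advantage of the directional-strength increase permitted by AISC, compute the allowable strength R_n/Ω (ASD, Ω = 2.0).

E60XX → F_EXX = 60 ksi.
t_e = 0.707 × 0.625 = 0.4419 in; A_we = 0.4419 × 11 = 4.861 in².
Directional factor: 1.0 + 0.5 sin^1.5(50°) = 1.335.
F_nw = 0.6 × 60 × 1.335 = 48.07 ksi.
R_n/Ω = (48.07 × 4.861) / 2.0 = 116.8 kips.

R_n/Ω ≈ 117 kips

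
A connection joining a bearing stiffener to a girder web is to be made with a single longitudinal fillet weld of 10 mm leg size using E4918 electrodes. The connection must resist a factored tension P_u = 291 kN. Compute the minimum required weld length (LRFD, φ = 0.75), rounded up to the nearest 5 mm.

L = 190 mm

E49XX → F_EXX = 490 MPa.
Throat t_e = 0.707 × 10 = 7.07 mm.
φr_n = 0.75 × 0.6 × 490 × 7.07 × 10⁻³ = 1.559 kN/mm.
L_req = P_u / φr_n = 291 / 1.559 = 186.7 mm total.
Round up → use L = 190 mm.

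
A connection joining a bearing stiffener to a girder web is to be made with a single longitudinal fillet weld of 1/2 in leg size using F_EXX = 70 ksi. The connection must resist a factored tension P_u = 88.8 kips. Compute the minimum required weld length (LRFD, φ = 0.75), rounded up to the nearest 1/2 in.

Throat t_e = 0.707 × 0.5 = 0.3535 in.
φr_n = 0.75 × 0.6 × 70 × 0.3535 = 11.14 kips/in.
L_req = P_u / φr_n = 88.8 / 11.14 = 7.975 in total.
Round up → use L = 8 in.

L = 8 in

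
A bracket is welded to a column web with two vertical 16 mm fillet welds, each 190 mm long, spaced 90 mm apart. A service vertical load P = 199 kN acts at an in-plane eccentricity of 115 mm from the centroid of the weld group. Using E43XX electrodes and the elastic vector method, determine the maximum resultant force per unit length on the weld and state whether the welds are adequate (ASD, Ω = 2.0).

E43XX → F_EXX = 430 MPa.
Total weld length L_w = 380 mm. Treat welds as unit-width lines.
Polar moment about centroid: J = 2[d³/12 + d(b/2)²] = 2[190³/12 + 190×45²] = 1913000 mm³.
Direct shear f_v = P/L_w = 199×10³ / 380 = 523.7 N/mm (vertical).
Torsion M = P·e = 199×10³ × 115 = 22885000 N·mm.
Critical point at (x, y) = (45, 95) from centroid. f_tx = M·y/J = 1137 N/mm; f_ty = M·x/J = 538.4 N/mm.
Resultant f_max = √[f_tx² + (f_v + f_ty)²] = √[1137² + (523.7 + 538.4)²] = 1556 N/mm.
Capacity per unit length: r_n/Ω = (1/2.0) × 0.6 × 430 × (0.707 × 16) = 1459 N/mm.
1556 > 1459 → NOT adequate.

f_max ≈ 1560 N/mm; NOT adequate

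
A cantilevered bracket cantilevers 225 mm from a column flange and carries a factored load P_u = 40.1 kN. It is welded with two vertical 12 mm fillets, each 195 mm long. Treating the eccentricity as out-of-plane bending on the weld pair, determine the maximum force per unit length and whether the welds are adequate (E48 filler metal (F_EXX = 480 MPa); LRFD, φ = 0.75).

f_max ≈ 719 N/mm; adequate

L_w = 2 × 195 = 390 mm; section modulus (unit throat) S = 2 × L²/6 = 12680 mm².
Direct shear f_v = P/L_w = 40.1×10³/390 = 102.8 N/mm.
Moment M = P × e = 40.1×10³ × 225 = 9022500 N·mm; bending f_b = M/S = 711.8 N/mm.
f_max = √(f_v² + f_b²) = √(102.8² + 711.8²) = 719.2 N/mm.
φr_n = 0.75 × 0.6 × 480 × (0.707 × 12) = 1833 N/mm → adequate.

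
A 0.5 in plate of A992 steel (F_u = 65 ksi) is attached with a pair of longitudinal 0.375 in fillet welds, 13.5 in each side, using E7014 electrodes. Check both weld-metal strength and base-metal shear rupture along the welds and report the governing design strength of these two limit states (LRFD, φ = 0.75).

φR_n ≈ 225 kip (weld metal governs)

E70XX → F_EXX = 70 ksi.
t_e = 0.707 × 0.375 = 0.2651 in; L = 27 in.
Weld metal: φR_n = 0.75 × 0.6 × 70 × 0.2651 × 27 = 225.5 kip.
Base metal (shear rupture): φR_n = 0.75 × 0.6 × 65 × 0.5 × 27 = 394.9 kip.
Governing: weld metal.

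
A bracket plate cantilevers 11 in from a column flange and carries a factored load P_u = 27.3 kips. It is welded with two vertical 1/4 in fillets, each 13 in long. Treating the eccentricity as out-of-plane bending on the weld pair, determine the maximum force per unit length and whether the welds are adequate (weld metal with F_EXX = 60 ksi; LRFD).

L_w = 2 × 13 = 26 in; section modulus (unit throat) S = 2 × L²/6 = 56.33 in².
Direct shear f_v = P/L_w = 27.3/26 = 1.05 kip/in.
Moment M = P × e = 27.3 × 11 = 300.3 kip·in; bending f_b = M/S = 5.331 kip/in.
f_max = √(f_v² + f_b²) = √(1.05² + 5.331²) = 5.433 kip/in.
φr_n = 0.75 × 0.6 × 60 × (0.707 × 0.25) = 4.772 kip/in → NOT adequate.

f_max ≈ 5.43 kip/in; NOT adequate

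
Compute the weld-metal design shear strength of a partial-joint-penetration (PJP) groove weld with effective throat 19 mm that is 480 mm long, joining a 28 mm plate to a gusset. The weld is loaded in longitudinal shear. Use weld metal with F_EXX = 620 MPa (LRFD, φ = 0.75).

φR_n ≈ 2540 kN

Effective throat (given) t_e = 19 mm.
A_we = 19 × 480 = 9120 mm².
F_nw = 0.6 F_EXX = 372 MPa.
φR_n = 0.75 × 372 × 9120 × 10⁻³ = 2544 kN.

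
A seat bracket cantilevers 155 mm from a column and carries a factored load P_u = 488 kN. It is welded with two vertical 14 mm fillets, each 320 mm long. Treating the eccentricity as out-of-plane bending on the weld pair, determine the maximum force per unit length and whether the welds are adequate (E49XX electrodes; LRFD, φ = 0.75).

E49XX → F_EXX = 490 MPa.
L_w = 2 × 320 = 640 mm; section modulus (unit throat) S = 2 × L²/6 = 34130 mm².
Direct shear f_v = P/L_w = 488×10³/640 = 762.5 N/mm.
Moment M = P × e = 488×10³ × 155 = 75640000 N·mm; bending f_b = M/S = 2216 N/mm.
f_max = √(f_v² + f_b²) = √(762.5² + 2216²) = 2344 N/mm.
φr_n = 0.75 × 0.6 × 490 × (0.707 × 14) = 2183 N/mm → NOT adequate.

f_max ≈ 2340 N/mm; NOT adequate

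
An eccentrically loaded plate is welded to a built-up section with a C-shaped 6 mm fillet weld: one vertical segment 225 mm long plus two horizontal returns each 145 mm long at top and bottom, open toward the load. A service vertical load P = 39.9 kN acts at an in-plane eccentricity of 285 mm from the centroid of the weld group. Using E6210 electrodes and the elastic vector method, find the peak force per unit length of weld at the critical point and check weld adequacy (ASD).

f_max ≈ 358 N/mm; adequate

E62XX → F_EXX = 620 MPa.
Total weld length L_w = 515 mm. Treat welds as unit-width lines.
Centroid: x̄ = 2×145×72.5 / 515 = 40.83 mm from the vertical weld.
Polar moment about centroid: J = I_x + I_y = [225³/12 + 2×145×112.5²] + [225×40.83² + 2(145³/12 + 145×31.67²)] = 5794000 mm³.
Direct shear f_v = P/L_w = 39.9×10³ / 515 = 77.48 N/mm (vertical).
Torsion M = P·e = 39.9×10³ × 285 = 11372000 N·mm.
Critical point at (x, y) = (104.2, 112.5) from centroid. f_tx = M·y/J = 220.8 N/mm; f_ty = M·x/J = 204.5 N/mm.
Resultant f_max = √[f_tx² + (f_v + f_ty)²] = √[220.8² + (77.48 + 204.5)²] = 358.1 N/mm.
Capacity per unit length: r_n/Ω = (1/2.0) × 0.6 × 620 × (0.707 × 6) = 789 N/mm.
358.1 ≤ 789 → adequate.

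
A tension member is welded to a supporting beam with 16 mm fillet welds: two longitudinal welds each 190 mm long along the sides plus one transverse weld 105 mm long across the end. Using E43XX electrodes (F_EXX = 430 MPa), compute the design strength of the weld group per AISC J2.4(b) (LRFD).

φR_n ≈ 1060 kN

t_e = 0.707 × 16 = 11.31 mm.
R_nwl = 0.6 × 430 × 11.31 × 380 × 10⁻³ = 1109 kN (longitudinal, 2 welds).
R_nwt = 0.6 × 430 × 11.31 × 105 × 10⁻³ = 306.4 kN (transverse, base value).
(i) R_nwl + R_nwt = 1415 kN; (ii) 0.85 R_nwl + 1.5 R_nwt = 1402 kN.
R_n = max = 1415 kN [governs: (i)]; φR_n = 1062 kN.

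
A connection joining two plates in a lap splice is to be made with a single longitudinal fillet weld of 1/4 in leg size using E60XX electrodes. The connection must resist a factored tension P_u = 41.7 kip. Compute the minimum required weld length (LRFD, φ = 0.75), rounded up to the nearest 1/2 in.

L = 9 in

E60XX → F_EXX = 60 ksi.
Throat t_e = 0.707 × 0.25 = 0.1767 in.
φr_n = 0.75 × 0.6 × 60 × 0.1767 = 4.772 kip/in.
L_req = P_u / φr_n = 41.7 / 4.772 = 8.738 in total.
Round up → use L = 9 in.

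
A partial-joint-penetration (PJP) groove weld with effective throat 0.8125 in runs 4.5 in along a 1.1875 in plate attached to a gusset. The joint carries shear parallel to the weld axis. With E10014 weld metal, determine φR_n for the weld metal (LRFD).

E100XX → F_EXX = 100 ksi.
Effective throat (given) t_e = 0.8125 in.
A_we = 0.8125 × 4.5 = 3.656 in².
F_nw = 0.6 F_EXX = 60 ksi.
φR_n = 0.75 × 60 × 3.656 = 164.5 kip.

φR_n ≈ 165 kip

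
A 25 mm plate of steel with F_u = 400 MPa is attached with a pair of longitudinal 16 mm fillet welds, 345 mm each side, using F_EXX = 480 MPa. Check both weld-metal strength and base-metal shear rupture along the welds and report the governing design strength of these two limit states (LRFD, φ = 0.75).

φR_n ≈ 1690 kN (weld metal governs)

t_e = 0.707 × 16 = 11.31 mm; L = 690 mm.
Weld metal: φR_n = 0.75 × 0.6 × 480 × 11.31 × 690 × 10⁻³ = 1686 kN.
Base metal (shear rupture): φR_n = 0.75 × 0.6 × 400 × 25 × 690 × 10⁻³ = 3105 kN.
Governing: weld metal.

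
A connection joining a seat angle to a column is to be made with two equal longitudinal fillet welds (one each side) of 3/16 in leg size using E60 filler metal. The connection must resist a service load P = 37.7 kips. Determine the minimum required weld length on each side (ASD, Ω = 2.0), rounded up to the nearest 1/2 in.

L = 8 in on each side

E60XX → F_EXX = 60 ksi.
Throat t_e = 0.707 × 0.1875 = 0.1326 in.
r_n/Ω = (0.6 × 60 × 0.1326) / 2.0 = 2.386 kip/in.
L_req = P / (r_n/Ω) = 37.7 / 2.386 = 15.8 in total.
Per side: 15.8 / 2 = 7.9 in.
Round up → use L = 8 in on each side.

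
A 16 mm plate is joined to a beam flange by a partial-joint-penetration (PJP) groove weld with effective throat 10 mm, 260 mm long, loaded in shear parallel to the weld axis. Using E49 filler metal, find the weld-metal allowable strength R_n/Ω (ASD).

R_n/Ω ≈ 382 kN

E49XX → F_EXX = 490 MPa.
Effective throat (given) t_e = 10 mm.
A_we = 10 × 260 = 2600 mm².
F_nw = 0.6 F_EXX = 294 MPa.
R_n/Ω = (294 × 2600) / 2.0 × 10⁻³ = 382.2 kN.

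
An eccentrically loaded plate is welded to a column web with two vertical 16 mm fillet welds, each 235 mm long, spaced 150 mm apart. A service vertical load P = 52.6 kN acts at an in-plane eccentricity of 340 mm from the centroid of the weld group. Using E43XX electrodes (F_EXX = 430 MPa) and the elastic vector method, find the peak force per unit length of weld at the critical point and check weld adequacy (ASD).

f_max ≈ 586 N/mm; adequate

Total weld length L_w = 470 mm. Treat welds as unit-width lines.
Polar moment about centroid: J = 2[d³/12 + d(b/2)²] = 2[235³/12 + 235×75²] = 4807000 mm³.
Direct shear f_v = P/L_w = 52.6×10³ / 470 = 111.9 N/mm (vertical).
Torsion M = P·e = 52.6×10³ × 340 = 17884000 N·mm.
Critical point at (x, y) = (75, 117.5) from centroid. f_tx = M·y/J = 437.2 N/mm; f_ty = M·x/J = 279 N/mm.
Resultant f_max = √[f_tx² + (f_v + f_ty)²] = √[437.2² + (111.9 + 279)²] = 586.5 N/mm.
Capacity per unit length: r_n/Ω = (1/2.0) × 0.6 × 430 × (0.707 × 16) = 1459 N/mm.
586.5 ≤ 1459 → adequate.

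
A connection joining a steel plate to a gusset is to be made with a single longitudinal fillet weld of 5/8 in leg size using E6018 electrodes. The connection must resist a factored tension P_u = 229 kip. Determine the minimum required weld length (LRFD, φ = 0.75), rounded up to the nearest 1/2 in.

L = 19.5 in

E60XX → F_EXX = 60 ksi.
Throat t_e = 0.707 × 0.625 = 0.4419 in.
φr_n = 0.75 × 0.6 × 60 × 0.4419 = 11.93 kip/in.
L_req = P_u / φr_n = 229 / 11.93 = 19.19 in total.
Round up → use L = 19.5 in.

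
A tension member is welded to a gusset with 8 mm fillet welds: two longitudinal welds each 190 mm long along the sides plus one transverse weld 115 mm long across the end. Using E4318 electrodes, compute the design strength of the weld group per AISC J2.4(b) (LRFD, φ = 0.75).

φR_n ≈ 542 kN

E43XX → F_EXX = 430 MPa.
t_e = 0.707 × 8 = 5.656 mm.
R_nwl = 0.6 × 430 × 5.656 × 380 × 10⁻³ = 554.5 kN (longitudinal, 2 welds).
R_nwt = 0.6 × 430 × 5.656 × 115 × 10⁻³ = 167.8 kN (transverse, base value).
(i) R_nwl + R_nwt = 722.3 kN; (ii) 0.85 R_nwl + 1.5 R_nwt = 723.1 kN.
R_n = max = 723.1 kN [governs: (ii)]; φR_n = 542.3 kN.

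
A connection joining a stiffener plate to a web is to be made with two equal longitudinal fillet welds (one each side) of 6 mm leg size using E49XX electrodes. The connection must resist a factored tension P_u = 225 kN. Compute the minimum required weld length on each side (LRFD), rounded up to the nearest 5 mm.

L = 125 mm on each side

E49XX → F_EXX = 490 MPa.
Throat t_e = 0.707 × 6 = 4.242 mm.
φr_n = 0.75 × 0.6 × 490 × 4.242 × 10⁻³ = 0.9354 kN/mm.
L_req = P_u / φr_n = 225 / 0.9354 = 240.5 mm total.
Per side: 240.5 / 2 = 120.3 mm.
Round up → use L = 125 mm on each side.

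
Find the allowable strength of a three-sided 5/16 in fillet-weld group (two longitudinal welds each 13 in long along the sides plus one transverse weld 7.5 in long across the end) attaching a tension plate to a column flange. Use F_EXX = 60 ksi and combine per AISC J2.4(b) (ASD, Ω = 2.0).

t_e = 0.707 × 0.3125 = 0.2209 in.
R_nwl = 0.6 × 60 × 0.2209 × 26 = 206.8 kips (longitudinal, 2 welds).
R_nwt = 0.6 × 60 × 0.2209 × 7.5 = 59.65 kips (transverse, base value).
(i) R_nwl + R_nwt = 266.5 kips; (ii) 0.85 R_nwl + 1.5 R_nwt = 265.3 kips.
R_n = max = 266.5 kips [governs: (i)]; R_n/Ω = 133.2 kips.

R_n/Ω ≈ 133 kips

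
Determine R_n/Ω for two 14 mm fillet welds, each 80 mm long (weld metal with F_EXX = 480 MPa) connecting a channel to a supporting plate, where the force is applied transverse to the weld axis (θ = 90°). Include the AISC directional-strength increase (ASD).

R_n/Ω ≈ 342 kN

t_e = 0.707 × 14 = 9.898 mm; A_we = 9.898 × 160 = 1584 mm².
Directional factor: 1.0 + 0.5 sin^1.5(90°) = 1.5.
F_nw = 0.6 × 480 × 1.5 = 432 MPa.
R_n/Ω = (432 × 1584) / 2.0 × 10⁻³ = 342.1 kN.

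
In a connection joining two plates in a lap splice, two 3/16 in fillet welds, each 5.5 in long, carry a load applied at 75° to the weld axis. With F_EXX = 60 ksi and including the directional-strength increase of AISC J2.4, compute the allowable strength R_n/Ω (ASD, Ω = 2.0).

R_n/Ω ≈ 38.7 kip

t_e = 0.707 × 0.1875 = 0.1326 in; A_we = 0.1326 × 11 = 1.458 in².
Directional factor: 1.0 + 0.5 sin^1.5(75°) = 1.475.
F_nw = 0.6 × 60 × 1.475 = 53.09 ksi.
R_n/Ω = (53.09 × 1.458) / 2.0 = 38.71 kip.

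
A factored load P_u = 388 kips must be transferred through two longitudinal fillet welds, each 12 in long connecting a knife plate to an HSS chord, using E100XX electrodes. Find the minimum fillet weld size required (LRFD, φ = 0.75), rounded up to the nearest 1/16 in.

E100XX → F_EXX = 100 ksi.
Total weld length L = 24 in.
Required throat t_e = P_u / (φ × 0.6 F_EXX × L) = 388 / (0.75 × 0.6 × 100 × 24) = 0.3593 in.
Required leg w = t_e / 0.707 = 0.5081 in → use 9/16 in.

w = 9/16 in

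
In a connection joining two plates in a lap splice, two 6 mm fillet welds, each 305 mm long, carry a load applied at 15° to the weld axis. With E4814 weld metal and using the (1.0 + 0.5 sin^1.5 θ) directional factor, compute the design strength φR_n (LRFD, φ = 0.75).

φR_n ≈ 596 kN

E48XX → F_EXX = 480 MPa.
t_e = 0.707 × 6 = 4.242 mm; A_we = 4.242 × 610 = 2588 mm².
Directional factor: 1.0 + 0.5 sin^1.5(15°) = 1.066.
F_nw = 0.6 × 480 × 1.066 = 307 MPa.
φR_n = 0.75 × 307 × 2588 × 10⁻³ = 595.7 kN.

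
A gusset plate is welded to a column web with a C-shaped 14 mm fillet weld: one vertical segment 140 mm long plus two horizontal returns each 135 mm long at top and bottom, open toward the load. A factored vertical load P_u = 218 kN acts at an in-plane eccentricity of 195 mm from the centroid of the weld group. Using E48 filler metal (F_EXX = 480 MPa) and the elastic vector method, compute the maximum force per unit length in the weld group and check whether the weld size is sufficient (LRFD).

Total weld length L_w = 410 mm. Treat welds as unit-width lines.
Centroid: x̄ = 2×135×67.5 / 410 = 44.45 mm from the vertical weld.
Polar moment about centroid: J = I_x + I_y = [140³/12 + 2×135×70²] + [140×44.45² + 2(135³/12 + 135×23.05²)] = 2382000 mm³.
Direct shear f_v = P/L_w = 218×10³ / 410 = 531.7 N/mm (vertical).
Torsion M = P·e = 218×10³ × 195 = 42510000 N·mm.
Critical point at (x, y) = (90.55, 70) from centroid. f_tx = M·y/J = 1249 N/mm; f_ty = M·x/J = 1616 N/mm.
Resultant f_max = √[f_tx² + (f_v + f_ty)²] = √[1249² + (531.7 + 1616)²] = 2485 N/mm.
Capacity per unit length: φr_n = 0.75 × 0.6 × 480 × (0.707 × 14) = 2138 N/mm.
2485 > 2138 → NOT adequate.

f_max ≈ 2480 N/mm; NOT adequate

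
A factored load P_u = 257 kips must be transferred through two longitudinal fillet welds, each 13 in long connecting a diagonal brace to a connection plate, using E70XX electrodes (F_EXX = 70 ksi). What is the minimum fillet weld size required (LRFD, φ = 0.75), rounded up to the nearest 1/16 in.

w = 1/2 in

Total weld length L = 26 in.
Required throat t_e = P_u / (φ × 0.6 F_EXX × L) = 257 / (0.75 × 0.6 × 70 × 26) = 0.3138 in.
Required leg w = t_e / 0.707 = 0.4438 in → use 1/2 in.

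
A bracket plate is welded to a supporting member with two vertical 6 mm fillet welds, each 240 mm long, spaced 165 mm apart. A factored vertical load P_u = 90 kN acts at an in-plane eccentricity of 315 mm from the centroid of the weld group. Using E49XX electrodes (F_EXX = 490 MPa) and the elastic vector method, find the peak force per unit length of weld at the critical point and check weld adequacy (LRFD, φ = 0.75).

Total weld length L_w = 480 mm. Treat welds as unit-width lines.
Polar moment about centroid: J = 2[d³/12 + d(b/2)²] = 2[240³/12 + 240×82.5²] = 5571000 mm³.
Direct shear f_v = P/L_w = 90×10³ / 480 = 187.5 N/mm (vertical).
Torsion M = P·e = 90×10³ × 315 = 28350000 N·mm.
Critical point at (x, y) = (82.5, 120) from centroid. f_tx = M·y/J = 610.7 N/mm; f_ty = M·x/J = 419.8 N/mm.
Resultant f_max = √[f_tx² + (f_v + f_ty)²] = √[610.7² + (187.5 + 419.8)²] = 861.3 N/mm.
Capacity per unit length: φr_n = 0.75 × 0.6 × 490 × (0.707 × 6) = 935.4 N/mm.
861.3 ≤ 935.4 → adequate.

f_max ≈ 861 N/mm; adequate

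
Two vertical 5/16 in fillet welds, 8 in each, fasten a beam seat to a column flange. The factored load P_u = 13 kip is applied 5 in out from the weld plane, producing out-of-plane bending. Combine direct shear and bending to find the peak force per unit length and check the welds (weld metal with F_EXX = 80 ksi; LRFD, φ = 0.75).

f_max ≈ 3.15 kip/in; adequate

L_w = 2 × 8 = 16 in; section modulus (unit throat) S = 2 × L²/6 = 21.33 in².
Direct shear f_v = P/L_w = 13/16 = 0.8125 kip/in.
Moment M = P × e = 13 × 5 = 65 kip·in; bending f_b = M/S = 3.047 kip/in.
f_max = √(f_v² + f_b²) = √(0.8125² + 3.047²) = 3.153 kip/in.
φr_n = 0.75 × 0.6 × 80 × (0.707 × 0.3125) = 7.954 kip/in → adequate.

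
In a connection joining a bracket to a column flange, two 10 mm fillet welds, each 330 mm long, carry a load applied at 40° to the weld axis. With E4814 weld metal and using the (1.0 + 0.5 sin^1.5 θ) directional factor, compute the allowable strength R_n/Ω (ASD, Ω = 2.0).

R_n/Ω ≈ 845 kN

E48XX → F_EXX = 480 MPa.
t_e = 0.707 × 10 = 7.07 mm; A_we = 7.07 × 660 = 4666 mm².
Directional factor: 1.0 + 0.5 sin^1.5(40°) = 1.258.
F_nw = 0.6 × 480 × 1.258 = 362.2 MPa.
R_n/Ω = (362.2 × 4666) / 2.0 × 10⁻³ = 845.1 kN.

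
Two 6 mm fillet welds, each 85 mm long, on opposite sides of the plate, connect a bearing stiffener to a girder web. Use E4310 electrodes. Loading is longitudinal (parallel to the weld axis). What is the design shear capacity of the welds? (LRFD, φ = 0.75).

E43XX → F_EXX = 430 MPa.
Effective throat t_e = 0.707 × 6 = 4.242 mm.
Total length L = 170 mm; A_we = 4.242 × 170 = 721.1 mm².
F_nw = 0.6 F_EXX = 0.6 × 430 = 258 MPa.
φR_n = 0.75 × 258 × 721.1 × 10⁻³ = 139.5 kN.

φR_n ≈ 140 kN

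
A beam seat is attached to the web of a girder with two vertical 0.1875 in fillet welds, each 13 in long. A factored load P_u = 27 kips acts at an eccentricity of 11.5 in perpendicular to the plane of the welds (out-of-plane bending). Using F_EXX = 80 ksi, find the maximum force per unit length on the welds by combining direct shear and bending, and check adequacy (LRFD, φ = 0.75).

L_w = 2 × 13 = 26 in; section modulus (unit throat) S = 2 × L²/6 = 56.33 in².
Direct shear f_v = P/L_w = 27/26 = 1.038 kip/in.
Moment M = P × e = 27 × 11.5 = 310.5 kip·in; bending f_b = M/S = 5.512 kip/in.
f_max = √(f_v² + f_b²) = √(1.038² + 5.512²) = 5.609 kip/in.
φr_n = 0.75 × 0.6 × 80 × (0.707 × 0.1875) = 4.772 kip/in → NOT adequate.

f_max ≈ 5.61 kip/in; NOT adequate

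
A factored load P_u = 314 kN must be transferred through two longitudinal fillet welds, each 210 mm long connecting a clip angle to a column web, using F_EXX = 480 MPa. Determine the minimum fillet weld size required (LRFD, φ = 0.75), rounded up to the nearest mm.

Total weld length L = 420 mm.
Required throat t_e = P_u / (φ × 0.6 F_EXX × L) = 314 / (0.75 × 0.6 × 480 × 420 × 10⁻³) = 3.461 mm.
Required leg w = t_e / 0.707 = 4.896 mm → use 5 mm.

w = 5 mm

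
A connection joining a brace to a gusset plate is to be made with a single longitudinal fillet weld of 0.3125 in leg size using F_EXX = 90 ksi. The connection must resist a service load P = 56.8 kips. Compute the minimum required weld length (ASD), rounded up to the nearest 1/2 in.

Throat t_e = 0.707 × 0.3125 = 0.2209 in.
r_n/Ω = (0.6 × 90 × 0.2209) / 2.0 = 5.965 kip/in.
L_req = P / (r_n/Ω) = 56.8 / 5.965 = 9.522 in total.
Round up → use L = 10 in.

L = 10 in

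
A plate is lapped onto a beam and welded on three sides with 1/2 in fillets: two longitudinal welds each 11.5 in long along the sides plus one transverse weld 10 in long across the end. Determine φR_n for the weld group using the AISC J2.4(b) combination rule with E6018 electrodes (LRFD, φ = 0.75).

E60XX → F_EXX = 60 ksi.
t_e = 0.707 × 0.5 = 0.3535 in.
R_nwl = 0.6 × 60 × 0.3535 × 23 = 292.7 kips (longitudinal, 2 welds).
R_nwt = 0.6 × 60 × 0.3535 × 10 = 127.3 kips (transverse, base value).
(i) R_nwl + R_nwt = 420 kips; (ii) 0.85 R_nwl + 1.5 R_nwt = 439.7 kips.
R_n = max = 439.7 kips [governs: (ii)]; φR_n = 329.8 kips.

φR_n ≈ 330 kips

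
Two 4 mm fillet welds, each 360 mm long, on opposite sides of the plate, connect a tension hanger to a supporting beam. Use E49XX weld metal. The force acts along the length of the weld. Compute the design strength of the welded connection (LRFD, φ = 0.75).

E49XX → F_EXX = 490 MPa.
Effective throat t_e = 0.707 × 4 = 2.828 mm.
Total length L = 720 mm; A_we = 2.828 × 720 = 2036 mm².
F_nw = 0.6 F_EXX = 0.6 × 490 = 294 MPa.
φR_n = 0.75 × 294 × 2036 × 10⁻³ = 449 kN.

φR_n ≈ 449 kN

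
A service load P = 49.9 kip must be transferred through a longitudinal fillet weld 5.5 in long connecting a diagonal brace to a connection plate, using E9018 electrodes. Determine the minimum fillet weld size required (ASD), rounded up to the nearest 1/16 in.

w = 1/2 in

E90XX → F_EXX = 90 ksi.
Total weld length L = 5.5 in.
Required throat t_e = P × Ω / (0.6 F_EXX × L) = 49.9 × 2.0 / (0.6 × 90 × 5.5) = 0.336 in.
Required leg w = t_e / 0.707 = 0.4753 in → use 1/2 in.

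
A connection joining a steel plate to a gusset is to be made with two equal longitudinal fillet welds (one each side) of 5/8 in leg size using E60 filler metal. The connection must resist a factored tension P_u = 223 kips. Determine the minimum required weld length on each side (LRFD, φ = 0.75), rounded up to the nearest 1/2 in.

L = 9.5 in on each side

E60XX → F_EXX = 60 ksi.
Throat t_e = 0.707 × 0.625 = 0.4419 in.
φr_n = 0.75 × 0.6 × 60 × 0.4419 = 11.93 kips/in.
L_req = P_u / φr_n = 223 / 11.93 = 18.69 in total.
Per side: 18.69 / 2 = 9.346 in.
Round up → use L = 9.5 in on each side.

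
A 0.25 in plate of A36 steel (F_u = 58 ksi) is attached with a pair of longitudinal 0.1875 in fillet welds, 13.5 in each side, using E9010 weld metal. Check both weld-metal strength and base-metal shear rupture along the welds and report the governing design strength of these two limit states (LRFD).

φR_n ≈ 145 kip (weld metal governs)

E90XX → F_EXX = 90 ksi.
t_e = 0.707 × 0.1875 = 0.1326 in; L = 27 in.
Weld metal: φR_n = 0.75 × 0.6 × 90 × 0.1326 × 27 = 145 kip.
Base metal (shear rupture): φR_n = 0.75 × 0.6 × 58 × 0.25 × 27 = 176.2 kip.
Governing: weld metal.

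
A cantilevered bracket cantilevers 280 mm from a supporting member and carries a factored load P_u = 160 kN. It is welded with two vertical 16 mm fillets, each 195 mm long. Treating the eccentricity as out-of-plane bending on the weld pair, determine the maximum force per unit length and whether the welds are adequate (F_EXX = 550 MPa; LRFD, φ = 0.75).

f_max ≈ 3560 N/mm; NOT adequate

L_w = 2 × 195 = 390 mm; section modulus (unit throat) S = 2 × L²/6 = 12680 mm².
Direct shear f_v = P/L_w = 160×10³/390 = 410.3 N/mm.
Moment M = P × e = 160×10³ × 280 = 44800000 N·mm; bending f_b = M/S = 3535 N/mm.
f_max = √(f_v² + f_b²) = √(410.3² + 3535²) = 3558 N/mm.
φr_n = 0.75 × 0.6 × 550 × (0.707 × 16) = 2800 N/mm → NOT adequate.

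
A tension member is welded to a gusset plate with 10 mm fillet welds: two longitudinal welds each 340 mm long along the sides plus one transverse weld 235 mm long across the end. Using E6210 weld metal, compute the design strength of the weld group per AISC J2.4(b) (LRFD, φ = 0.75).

E62XX → F_EXX = 620 MPa.
t_e = 0.707 × 10 = 7.07 mm.
R_nwl = 0.6 × 620 × 7.07 × 680 × 10⁻³ = 1788 kN (longitudinal, 2 welds).
R_nwt = 0.6 × 620 × 7.07 × 235 × 10⁻³ = 618.1 kN (transverse, base value).
(i) R_nwl + R_nwt = 2406 kN; (ii) 0.85 R_nwl + 1.5 R_nwt = 2447 kN.
R_n = max = 2447 kN [governs: (ii)]; φR_n = 1835 kN.

φR_n ≈ 1840 kN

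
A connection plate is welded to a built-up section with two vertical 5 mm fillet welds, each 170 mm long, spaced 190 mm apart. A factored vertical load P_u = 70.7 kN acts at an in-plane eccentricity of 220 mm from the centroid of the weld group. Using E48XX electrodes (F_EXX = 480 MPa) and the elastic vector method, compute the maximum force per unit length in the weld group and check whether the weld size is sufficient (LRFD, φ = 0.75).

f_max ≈ 679 N/mm; adequate

Total weld length L_w = 340 mm. Treat welds as unit-width lines.
Polar moment about centroid: J = 2[d³/12 + d(b/2)²] = 2[170³/12 + 170×95²] = 3887000 mm³.
Direct shear f_v = P/L_w = 70.7×10³ / 340 = 207.9 N/mm (vertical).
Torsion M = P·e = 70.7×10³ × 220 = 15554000 N·mm.
Critical point at (x, y) = (95, 85) from centroid. f_tx = M·y/J = 340.1 N/mm; f_ty = M·x/J = 380.1 N/mm.
Resultant f_max = √[f_tx² + (f_v + f_ty)²] = √[340.1² + (207.9 + 380.1)²] = 679.3 N/mm.
Capacity per unit length: φr_n = 0.75 × 0.6 × 480 × (0.707 × 5) = 763.6 N/mm.
679.3 ≤ 763.6 → adequate.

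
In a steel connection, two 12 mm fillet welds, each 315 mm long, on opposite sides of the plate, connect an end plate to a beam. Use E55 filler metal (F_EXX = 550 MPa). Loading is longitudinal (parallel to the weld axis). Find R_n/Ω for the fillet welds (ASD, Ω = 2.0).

Effective throat t_e = 0.707 × 12 = 8.484 mm.
Total length L = 630 mm; A_we = 8.484 × 630 = 5345 mm².
F_nw = 0.6 F_EXX = 0.6 × 550 = 330 MPa.
R_n = 330 × 5345 × 10⁻³ = 1764 kN; R_n/Ω = 1764/2.0 = 881.9 kN.

R_n/Ω ≈ 882 kN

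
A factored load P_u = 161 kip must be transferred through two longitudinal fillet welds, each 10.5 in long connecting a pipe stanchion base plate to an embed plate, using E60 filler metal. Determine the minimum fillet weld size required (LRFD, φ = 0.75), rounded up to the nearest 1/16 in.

E60XX → F_EXX = 60 ksi.
Total weld length L = 21 in.
Required throat t_e = P_u / (φ × 0.6 F_EXX × L) = 161 / (0.75 × 0.6 × 60 × 21) = 0.284 in.
Required leg w = t_e / 0.707 = 0.4016 in → use 7/16 in.

w = 7/16 in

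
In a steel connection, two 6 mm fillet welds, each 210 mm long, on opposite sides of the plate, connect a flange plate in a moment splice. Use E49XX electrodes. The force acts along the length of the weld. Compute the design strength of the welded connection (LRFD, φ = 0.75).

φR_n ≈ 393 kN

E49XX → F_EXX = 490 MPa.
Effective throat t_e = 0.707 × 6 = 4.242 mm.
Total length L = 420 mm; A_we = 4.242 × 420 = 1782 mm².
F_nw = 0.6 F_EXX = 0.6 × 490 = 294 MPa.
φR_n = 0.75 × 294 × 1782 × 10⁻³ = 392.9 kN.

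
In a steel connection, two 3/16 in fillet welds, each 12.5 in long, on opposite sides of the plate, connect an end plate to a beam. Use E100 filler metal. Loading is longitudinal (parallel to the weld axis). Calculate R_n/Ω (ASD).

E100XX → F_EXX = 100 ksi.
Effective throat t_e = 0.707 × 0.1875 = 0.1326 in.
Total length L = 25 in; A_we = 0.1326 × 25 = 3.314 in².
F_nw = 0.6 F_EXX = 0.6 × 100 = 60 ksi.
R_n = 60 × 3.314 = 198.8 kip; R_n/Ω = 198.8/2.0 = 99.42 kip.

R_n/Ω ≈ 99.4 kip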